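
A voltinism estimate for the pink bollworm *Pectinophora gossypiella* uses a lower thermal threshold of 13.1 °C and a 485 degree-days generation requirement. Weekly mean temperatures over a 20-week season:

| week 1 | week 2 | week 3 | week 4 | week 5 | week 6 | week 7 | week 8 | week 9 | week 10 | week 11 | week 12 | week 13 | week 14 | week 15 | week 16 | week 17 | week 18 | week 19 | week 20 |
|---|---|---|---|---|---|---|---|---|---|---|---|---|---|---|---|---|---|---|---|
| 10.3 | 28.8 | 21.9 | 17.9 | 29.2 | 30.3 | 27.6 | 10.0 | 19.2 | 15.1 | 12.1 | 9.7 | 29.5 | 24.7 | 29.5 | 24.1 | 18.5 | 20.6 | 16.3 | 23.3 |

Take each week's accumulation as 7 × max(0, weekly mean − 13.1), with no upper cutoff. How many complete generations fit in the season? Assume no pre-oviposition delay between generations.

Weekly DD (7 × max(0, T̄ − 13.1)): 0.0, 109.9, 61.6, 33.6, 112.7, 120.4, 101.5, 0.0, 42.7, 14.0, 0.0, 0.0, 114.8, 81.2, 114.8, 77.0, 37.8, 52.5, 22.4, 71.4.
Season total = 1168.3 DD.
Complete generations = ⌊1168.3 / 485⌋ = 2.

2 generations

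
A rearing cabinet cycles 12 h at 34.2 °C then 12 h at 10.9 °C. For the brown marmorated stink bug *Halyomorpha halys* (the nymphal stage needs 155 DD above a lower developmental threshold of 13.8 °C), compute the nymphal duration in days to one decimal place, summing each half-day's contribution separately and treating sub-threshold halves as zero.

15.2 days

Day half: max(0, 34.2 − 13.8) × 0.5 = 20.4 × 0.5 = 10.20 DD.
Night half: max(0, 10.9 − 13.8) × 0.5 = 0.0 × 0.5 = 0.00 DD.
Per 24 h: 10.20 DD/day.
Duration = 155 / 10.20 = 15.196 ≈ 15.2 days.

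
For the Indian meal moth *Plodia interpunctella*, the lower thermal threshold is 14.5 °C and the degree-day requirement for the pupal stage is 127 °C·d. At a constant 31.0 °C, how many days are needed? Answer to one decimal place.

7.7 days

Daily accumulation = 31.0 − 14.5 = 16.5 DD/day.
Duration = 127 / 16.5 = 7.697 ≈ 7.7 days.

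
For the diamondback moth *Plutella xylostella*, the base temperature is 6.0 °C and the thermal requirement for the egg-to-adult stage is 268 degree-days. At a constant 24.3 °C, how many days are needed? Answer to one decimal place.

Daily accumulation = 24.3 − 6.0 = 18.3 DD/day.
Duration = 268 / 18.3 = 14.645 ≈ 14.6 days.

14.6 days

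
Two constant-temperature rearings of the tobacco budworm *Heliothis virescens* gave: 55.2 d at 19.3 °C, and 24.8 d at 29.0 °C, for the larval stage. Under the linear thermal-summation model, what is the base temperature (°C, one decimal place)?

Linear rate model ⇒ the product D·(T − T_b) is constant across temperatures.
55.2·(19.3 − T_b) = 24.8·(29.0 − T_b)
T_b = (55.2·19.3 − 24.8·29.0) / (55.2 − 24.8) = 346.16 / 30.4 = 11.387 °C ≈ 11.4 °C.

11.4 °C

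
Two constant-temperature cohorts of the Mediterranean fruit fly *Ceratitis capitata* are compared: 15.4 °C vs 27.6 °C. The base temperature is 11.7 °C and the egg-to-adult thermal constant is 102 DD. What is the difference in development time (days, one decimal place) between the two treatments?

At 15.4 °C: 102 / (15.4 − 11.7) = 102 / 3.7 = 27.568 d.
At 27.6 °C: 102 / (27.6 − 11.7) = 102 / 15.9 = 6.415 d.
Difference = |27.568 − 6.415| = 21.152 ≈ 21.2 days.

21.2 days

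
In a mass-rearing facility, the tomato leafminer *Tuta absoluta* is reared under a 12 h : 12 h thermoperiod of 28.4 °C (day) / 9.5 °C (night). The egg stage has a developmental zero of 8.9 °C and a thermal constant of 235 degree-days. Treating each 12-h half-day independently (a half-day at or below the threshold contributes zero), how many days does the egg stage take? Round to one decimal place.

23.4 days

Day half: max(0, 28.4 − 8.9) × 0.5 = 19.5 × 0.5 = 9.75 DD.
Night half: max(0, 9.5 − 8.9) × 0.5 = 0.6 × 0.5 = 0.30 DD.
Per 24 h: 10.05 DD/day.
Duration = 235 / 10.05 = 23.383 ≈ 23.4 days.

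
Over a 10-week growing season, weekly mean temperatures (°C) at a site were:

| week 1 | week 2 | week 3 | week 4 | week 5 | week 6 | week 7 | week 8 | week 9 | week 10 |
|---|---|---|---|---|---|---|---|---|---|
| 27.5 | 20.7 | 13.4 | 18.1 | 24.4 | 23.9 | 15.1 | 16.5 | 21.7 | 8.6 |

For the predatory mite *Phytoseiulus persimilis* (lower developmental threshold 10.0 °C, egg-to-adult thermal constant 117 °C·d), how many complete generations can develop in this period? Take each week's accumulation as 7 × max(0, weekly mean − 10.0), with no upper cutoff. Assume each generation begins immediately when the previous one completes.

5 generations

Weekly DD (7 × max(0, T̄ − 10.0)): 122.5, 74.9, 23.8, 56.7, 100.8, 97.3, 35.7, 45.5, 81.9, 0.0.
Season total = 639.1 DD.
Complete generations = ⌊639.1 / 117⌋ = 5.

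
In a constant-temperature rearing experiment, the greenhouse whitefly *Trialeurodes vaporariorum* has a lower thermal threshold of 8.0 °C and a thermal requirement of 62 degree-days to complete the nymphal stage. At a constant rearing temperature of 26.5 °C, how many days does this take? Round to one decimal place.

3.4 days

Daily accumulation = 26.5 − 8.0 = 18.5 DD/day.
Duration = 62 / 18.5 = 3.351 ≈ 3.4 days.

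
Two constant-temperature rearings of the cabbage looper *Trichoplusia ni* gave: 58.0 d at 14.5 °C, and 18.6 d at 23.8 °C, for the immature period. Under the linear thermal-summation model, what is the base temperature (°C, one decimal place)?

Linear rate model ⇒ the product D·(T − T_b) is constant across temperatures.
58.0·(14.5 − T_b) = 18.6·(23.8 − T_b)
T_b = (58.0·14.5 − 18.6·23.8) / (58.0 − 18.6) = 398.32 / 39.4 = 10.110 °C ≈ 10.1 °C.

10.1 °C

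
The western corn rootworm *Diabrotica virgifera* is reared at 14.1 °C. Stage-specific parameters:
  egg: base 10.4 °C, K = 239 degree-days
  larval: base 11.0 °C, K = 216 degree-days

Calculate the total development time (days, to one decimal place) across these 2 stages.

egg: 239 / (14.1 − 10.4) = 239 / 3.7 = 64.595 d.
larval: 216 / (14.1 − 11.0) = 216 / 3.1 = 69.677 d.
Sum = 134.272 ≈ 134.3 days.

134.3 days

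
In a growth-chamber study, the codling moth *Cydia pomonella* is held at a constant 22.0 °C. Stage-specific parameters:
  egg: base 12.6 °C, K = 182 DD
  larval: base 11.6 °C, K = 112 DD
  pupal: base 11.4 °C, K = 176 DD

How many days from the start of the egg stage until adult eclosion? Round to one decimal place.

46.7 days

egg: 182 / (22.0 − 12.6) = 182 / 9.4 = 19.362 d.
larval: 112 / (22.0 − 11.6) = 112 / 10.4 = 10.769 d.
pupal: 176 / (22.0 − 11.4) = 176 / 10.6 = 16.604 d.
Sum = 46.735 ≈ 46.7 days.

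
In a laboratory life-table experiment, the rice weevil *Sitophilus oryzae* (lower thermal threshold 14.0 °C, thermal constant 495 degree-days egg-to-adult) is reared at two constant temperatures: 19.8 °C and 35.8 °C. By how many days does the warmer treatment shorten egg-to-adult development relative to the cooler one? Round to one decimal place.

At 19.8 °C: 495 / (19.8 − 14.0) = 495 / 5.8 = 85.345 d.
At 35.8 °C: 495 / (35.8 − 14.0) = 495 / 21.8 = 22.706 d.
Difference = |85.345 − 22.706| = 62.638 ≈ 62.6 days.

62.6 days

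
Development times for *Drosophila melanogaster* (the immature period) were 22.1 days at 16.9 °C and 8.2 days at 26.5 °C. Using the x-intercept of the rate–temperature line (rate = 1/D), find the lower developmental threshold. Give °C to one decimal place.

Equal thermal constants: D₁(T₁ − T_b) = D₂(T₂ − T_b).
22.1·(16.9 − T_b) = 8.2·(26.5 − T_b)
T_b = (22.1·16.9 − 8.2·26.5) / (22.1 − 8.2) = 156.19 / 13.9 = 11.237 °C ≈ 11.2 °C.

11.2 °C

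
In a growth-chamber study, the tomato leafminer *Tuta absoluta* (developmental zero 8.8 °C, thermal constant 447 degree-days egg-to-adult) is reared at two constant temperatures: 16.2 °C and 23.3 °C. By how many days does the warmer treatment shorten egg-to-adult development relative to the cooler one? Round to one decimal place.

At 16.2 °C: 447 / (16.2 − 8.8) = 447 / 7.4 = 60.405 d.
At 23.3 °C: 447 / (23.3 − 8.8) = 447 / 14.5 = 30.828 d.
Difference = |60.405 − 30.828| = 29.578 ≈ 29.6 days.

29.6 days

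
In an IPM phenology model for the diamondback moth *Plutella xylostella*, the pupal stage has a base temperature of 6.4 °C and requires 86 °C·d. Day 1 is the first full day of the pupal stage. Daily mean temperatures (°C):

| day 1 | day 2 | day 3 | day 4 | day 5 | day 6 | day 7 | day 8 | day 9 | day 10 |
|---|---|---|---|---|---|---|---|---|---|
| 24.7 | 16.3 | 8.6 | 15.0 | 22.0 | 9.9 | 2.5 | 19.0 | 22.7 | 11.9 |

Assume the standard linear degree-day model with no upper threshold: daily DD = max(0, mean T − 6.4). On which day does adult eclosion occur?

Daily DD above 6.4 °C: 18.3, 9.9, 2.2, 8.6, 15.6, 3.5, 0.0, 12.6, 16.3, 5.5.
Cumulative: 18.3, 28.2, 30.4, 39.0, 54.6, 58.1, 58.1, 70.7, 87.0, 92.5.
The total first reaches 86 DD on day 9.

day 9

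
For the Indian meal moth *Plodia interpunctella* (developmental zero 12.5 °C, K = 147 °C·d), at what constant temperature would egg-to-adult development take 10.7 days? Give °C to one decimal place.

Required daily accumulation = 147 / 10.7 = 13.738 DD/day.
T = T_base + 13.738 = 12.5 + 13.738 = 26.238 ≈ 26.2 °C.

26.2 °C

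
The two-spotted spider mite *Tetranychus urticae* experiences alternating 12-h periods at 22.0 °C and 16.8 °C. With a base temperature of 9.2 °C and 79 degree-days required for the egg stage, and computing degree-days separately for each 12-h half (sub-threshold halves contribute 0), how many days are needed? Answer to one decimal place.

7.7 days

Day half: max(0, 22.0 − 9.2) × 0.5 = 12.8 × 0.5 = 6.40 DD.
Night half: max(0, 16.8 − 9.2) × 0.5 = 7.6 × 0.5 = 3.80 DD.
Per 24 h: 10.20 DD/day.
Duration = 79 / 10.20 = 7.745 ≈ 7.7 days.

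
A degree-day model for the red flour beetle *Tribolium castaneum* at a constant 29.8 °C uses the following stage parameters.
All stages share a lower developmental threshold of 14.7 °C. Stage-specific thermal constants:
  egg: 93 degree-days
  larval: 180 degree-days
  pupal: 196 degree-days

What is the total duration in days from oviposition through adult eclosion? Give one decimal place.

Daily accumulation at 29.8 °C = 29.8 − 14.7 = 15.1 DD/day.
Total K = 93 + 180 + 196 = 469 DD.
Total duration = 469 / 15.1 = 31.060 ≈ 31.1 days.

31.1 days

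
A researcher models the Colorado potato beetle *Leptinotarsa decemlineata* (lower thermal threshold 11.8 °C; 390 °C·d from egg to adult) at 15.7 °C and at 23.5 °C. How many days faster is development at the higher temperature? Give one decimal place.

66.7 days

At 15.7 °C: 390 / (15.7 − 11.8) = 390 / 3.9 = 100.000 d.
At 23.5 °C: 390 / (23.5 − 11.8) = 390 / 11.7 = 33.333 d.
Difference = |100.000 − 33.333| = 66.667 ≈ 66.7 days.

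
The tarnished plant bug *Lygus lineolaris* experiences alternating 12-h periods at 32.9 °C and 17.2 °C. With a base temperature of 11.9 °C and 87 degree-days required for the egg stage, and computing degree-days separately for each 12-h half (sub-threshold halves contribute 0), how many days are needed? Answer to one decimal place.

Day half: max(0, 32.9 − 11.9) × 0.5 = 21.0 × 0.5 = 10.50 DD.
Night half: max(0, 17.2 − 11.9) × 0.5 = 5.3 × 0.5 = 2.65 DD.
Per 24 h: 13.15 DD/day.
Duration = 87 / 13.15 = 6.616 ≈ 6.6 days.

6.6 days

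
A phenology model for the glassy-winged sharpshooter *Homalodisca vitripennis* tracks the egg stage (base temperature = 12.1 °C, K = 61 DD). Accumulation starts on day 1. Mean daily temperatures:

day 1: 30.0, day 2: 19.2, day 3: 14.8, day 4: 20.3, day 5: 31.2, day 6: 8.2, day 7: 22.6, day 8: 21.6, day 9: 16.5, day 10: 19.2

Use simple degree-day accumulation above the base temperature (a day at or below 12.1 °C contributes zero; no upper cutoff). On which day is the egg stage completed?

Daily DD above 12.1 °C: 17.9, 7.1, 2.7, 8.2, 19.1, 0.0, 10.5, 9.5, 4.4, 7.1.
Cumulative: 17.9, 25.0, 27.7, 35.9, 55.0, 55.0, 65.5, 75.0, 79.4, 86.5.
The total first reaches 61 DD on day 7.

day 7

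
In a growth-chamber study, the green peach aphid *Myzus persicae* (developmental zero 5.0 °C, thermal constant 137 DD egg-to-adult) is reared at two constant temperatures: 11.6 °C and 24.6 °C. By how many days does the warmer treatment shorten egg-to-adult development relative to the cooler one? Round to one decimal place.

13.8 days

At 11.6 °C: 137 / (11.6 − 5.0) = 137 / 6.6 = 20.758 d.
At 24.6 °C: 137 / (24.6 − 5.0) = 137 / 19.6 = 6.990 d.
Difference = |20.758 − 6.990| = 13.768 ≈ 13.8 days.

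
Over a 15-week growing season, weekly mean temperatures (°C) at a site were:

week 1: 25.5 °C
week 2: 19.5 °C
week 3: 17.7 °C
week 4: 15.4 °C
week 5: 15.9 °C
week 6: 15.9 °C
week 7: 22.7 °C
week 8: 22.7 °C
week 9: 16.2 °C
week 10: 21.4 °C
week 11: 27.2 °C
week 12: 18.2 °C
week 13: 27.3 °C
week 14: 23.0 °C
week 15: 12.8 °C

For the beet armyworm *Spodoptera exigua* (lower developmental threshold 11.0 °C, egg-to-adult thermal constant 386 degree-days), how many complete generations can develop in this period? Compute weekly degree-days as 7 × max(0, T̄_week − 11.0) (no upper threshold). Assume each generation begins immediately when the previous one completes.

2 generations

Weekly DD (7 × max(0, T̄ − 11.0)): 101.5, 59.5, 46.9, 30.8, 34.3, 34.3, 81.9, 81.9, 36.4, 72.8, 113.4, 50.4, 114.1, 84.0, 12.6.
Season total = 954.8 DD.
Complete generations = ⌊954.8 / 386⌋ = 2.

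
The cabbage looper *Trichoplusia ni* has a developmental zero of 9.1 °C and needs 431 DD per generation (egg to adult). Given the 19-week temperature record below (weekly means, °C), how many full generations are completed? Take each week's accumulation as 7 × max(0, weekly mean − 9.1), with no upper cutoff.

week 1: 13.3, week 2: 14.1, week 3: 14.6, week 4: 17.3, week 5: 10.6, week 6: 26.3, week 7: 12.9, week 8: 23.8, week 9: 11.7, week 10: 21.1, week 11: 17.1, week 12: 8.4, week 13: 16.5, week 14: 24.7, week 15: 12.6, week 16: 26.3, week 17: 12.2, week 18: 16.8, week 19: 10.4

2 generations

Weekly DD (7 × max(0, T̄ − 9.1)): 29.4, 35.0, 38.5, 57.4, 10.5, 120.4, 26.6, 102.9, 18.2, 84.0, 56.0, 0.0, 51.8, 109.2, 24.5, 120.4, 21.7, 53.9, 9.1.
Season total = 969.5 DD.
Complete generations = ⌊969.5 / 431⌋ = 2.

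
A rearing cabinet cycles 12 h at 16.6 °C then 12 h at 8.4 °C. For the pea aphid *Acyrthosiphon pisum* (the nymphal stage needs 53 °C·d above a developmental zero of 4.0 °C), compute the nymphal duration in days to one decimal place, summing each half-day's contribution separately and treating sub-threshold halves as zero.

Day half: max(0, 16.6 − 4.0) × 0.5 = 12.6 × 0.5 = 6.30 DD.
Night half: max(0, 8.4 − 4.0) × 0.5 = 4.4 × 0.5 = 2.20 DD.
Per 24 h: 8.50 DD/day.
Duration = 53 / 8.50 = 6.235 ≈ 6.2 days.

6.2 days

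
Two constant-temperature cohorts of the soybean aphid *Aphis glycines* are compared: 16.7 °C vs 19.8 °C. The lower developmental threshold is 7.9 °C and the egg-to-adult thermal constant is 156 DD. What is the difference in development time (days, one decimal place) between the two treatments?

4.6 days

At 16.7 °C: 156 / (16.7 − 7.9) = 156 / 8.8 = 17.727 d.
At 19.8 °C: 156 / (19.8 − 7.9) = 156 / 11.9 = 13.109 d.
Difference = |17.727 − 13.109| = 4.618 ≈ 4.6 days.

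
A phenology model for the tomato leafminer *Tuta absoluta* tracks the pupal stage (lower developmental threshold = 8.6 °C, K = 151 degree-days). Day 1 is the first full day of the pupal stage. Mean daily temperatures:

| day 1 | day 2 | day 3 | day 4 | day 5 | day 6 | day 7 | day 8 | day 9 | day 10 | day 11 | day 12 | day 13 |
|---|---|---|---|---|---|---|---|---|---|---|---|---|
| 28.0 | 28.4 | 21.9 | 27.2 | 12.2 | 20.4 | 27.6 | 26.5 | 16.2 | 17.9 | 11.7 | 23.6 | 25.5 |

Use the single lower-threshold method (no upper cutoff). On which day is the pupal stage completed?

Daily DD above 8.6 °C: 19.4, 19.8, 13.3, 18.6, 3.6, 11.8, 19.0, 17.9, 7.6, 9.3, 3.1, 15.0, 16.9.
Cumulative: 19.4, 39.2, 52.5, 71.1, 74.7, 86.5, 105.5, 123.4, 131.0, 140.3, 143.4, 158.4, 175.3.
The total first reaches 151 DD on day 12.

day 12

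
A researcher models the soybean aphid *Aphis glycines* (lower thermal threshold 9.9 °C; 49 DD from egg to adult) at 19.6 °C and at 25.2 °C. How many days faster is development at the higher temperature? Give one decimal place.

1.8 days

At 19.6 °C: 49 / (19.6 − 9.9) = 49 / 9.7 = 5.052 d.
At 25.2 °C: 49 / (25.2 − 9.9) = 49 / 15.3 = 3.203 d.
Difference = |5.052 − 3.203| = 1.849 ≈ 1.8 days.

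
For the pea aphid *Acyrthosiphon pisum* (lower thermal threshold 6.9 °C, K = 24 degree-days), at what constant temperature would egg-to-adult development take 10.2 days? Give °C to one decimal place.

9.3 °C

Required daily accumulation = 24 / 10.2 = 2.353 DD/day.
T = T_base + 2.353 = 6.9 + 2.353 = 9.253 ≈ 9.3 °C.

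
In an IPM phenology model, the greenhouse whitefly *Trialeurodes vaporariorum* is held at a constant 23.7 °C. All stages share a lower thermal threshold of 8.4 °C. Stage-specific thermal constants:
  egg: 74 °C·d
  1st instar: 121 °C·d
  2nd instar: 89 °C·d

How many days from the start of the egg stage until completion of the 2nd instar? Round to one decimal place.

18.6 days

Daily accumulation at 23.7 °C = 23.7 − 8.4 = 15.3 DD/day.
Total K = 74 + 121 + 89 = 284 DD.
Total duration = 284 / 15.3 = 18.562 ≈ 18.6 days.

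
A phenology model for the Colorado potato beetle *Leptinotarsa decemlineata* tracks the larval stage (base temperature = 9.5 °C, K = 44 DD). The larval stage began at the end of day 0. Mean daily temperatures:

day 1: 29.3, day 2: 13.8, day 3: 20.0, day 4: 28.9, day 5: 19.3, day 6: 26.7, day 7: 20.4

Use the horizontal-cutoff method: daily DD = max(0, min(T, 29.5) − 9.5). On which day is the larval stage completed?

day 4

Daily DD above 9.5 °C (capped at 20.0): 19.8, 4.3, 10.5, 19.4, 9.8, 17.2, 10.9.
Cumulative: 19.8, 24.1, 34.6, 54.0, 63.8, 81.0, 91.9.
The total first reaches 44 DD on day 4.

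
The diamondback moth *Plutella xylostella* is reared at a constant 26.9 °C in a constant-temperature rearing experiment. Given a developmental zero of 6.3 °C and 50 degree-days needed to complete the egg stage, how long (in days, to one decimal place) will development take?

2.4 days

Daily accumulation = 26.9 − 6.3 = 20.6 DD/day.
Duration = 50 / 20.6 = 2.427 ≈ 2.4 days.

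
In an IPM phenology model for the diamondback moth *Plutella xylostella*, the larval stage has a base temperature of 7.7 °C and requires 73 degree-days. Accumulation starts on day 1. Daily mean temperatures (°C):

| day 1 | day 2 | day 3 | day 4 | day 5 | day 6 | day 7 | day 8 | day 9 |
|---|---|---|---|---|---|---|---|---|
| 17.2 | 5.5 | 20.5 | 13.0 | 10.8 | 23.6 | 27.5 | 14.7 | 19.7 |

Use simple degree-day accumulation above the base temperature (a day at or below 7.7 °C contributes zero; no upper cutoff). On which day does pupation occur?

day 8

Daily DD above 7.7 °C: 9.5, 0.0, 12.8, 5.3, 3.1, 15.9, 19.8, 7.0, 12.0.
Cumulative: 9.5, 9.5, 22.3, 27.6, 30.7, 46.6, 66.4, 73.4, 85.4.
The total first reaches 73 DD on day 8.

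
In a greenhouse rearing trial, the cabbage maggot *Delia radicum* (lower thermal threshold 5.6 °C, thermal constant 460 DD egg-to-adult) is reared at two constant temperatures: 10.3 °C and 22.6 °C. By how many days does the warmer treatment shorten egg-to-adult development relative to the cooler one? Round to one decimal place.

70.8 days

At 10.3 °C: 460 / (10.3 − 5.6) = 460 / 4.7 = 97.872 d.
At 22.6 °C: 460 / (22.6 − 5.6) = 460 / 17.0 = 27.059 d.
Difference = |97.872 − 27.059| = 70.814 ≈ 70.8 days.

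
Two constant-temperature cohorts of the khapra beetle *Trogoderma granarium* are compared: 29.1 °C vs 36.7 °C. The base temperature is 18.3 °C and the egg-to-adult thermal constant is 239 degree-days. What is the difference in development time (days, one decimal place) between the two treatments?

9.1 days

At 29.1 °C: 239 / (29.1 − 18.3) = 239 / 10.8 = 22.130 d.
At 36.7 °C: 239 / (36.7 − 18.3) = 239 / 18.4 = 12.989 d.
Difference = |22.130 − 12.989| = 9.140 ≈ 9.1 days.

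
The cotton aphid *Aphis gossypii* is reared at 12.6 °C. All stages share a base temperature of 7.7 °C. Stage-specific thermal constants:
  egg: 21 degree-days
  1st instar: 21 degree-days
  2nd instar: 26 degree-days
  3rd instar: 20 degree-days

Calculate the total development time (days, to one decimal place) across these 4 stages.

18.0 days

Daily accumulation at 12.6 °C = 12.6 − 7.7 = 4.9 DD/day.
Total K = 21 + 21 + 26 + 20 = 88 DD.
Total duration = 88 / 4.9 = 17.959 ≈ 18.0 days.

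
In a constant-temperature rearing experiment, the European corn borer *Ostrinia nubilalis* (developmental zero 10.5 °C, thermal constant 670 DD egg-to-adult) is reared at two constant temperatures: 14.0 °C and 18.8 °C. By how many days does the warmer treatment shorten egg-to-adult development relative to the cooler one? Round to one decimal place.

At 14.0 °C: 670 / (14.0 − 10.5) = 670 / 3.5 = 191.429 d.
At 18.8 °C: 670 / (18.8 − 10.5) = 670 / 8.3 = 80.723 d.
Difference = |191.429 − 80.723| = 110.706 ≈ 110.7 days.

110.7 days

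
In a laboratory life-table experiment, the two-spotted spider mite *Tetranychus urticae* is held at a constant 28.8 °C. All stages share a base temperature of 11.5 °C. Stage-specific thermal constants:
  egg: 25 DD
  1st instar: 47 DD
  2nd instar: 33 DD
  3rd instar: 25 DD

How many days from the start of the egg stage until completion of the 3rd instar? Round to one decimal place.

7.5 days

Daily accumulation at 28.8 °C = 28.8 − 11.5 = 17.3 DD/day.
Total K = 25 + 47 + 33 + 25 = 130 DD.
Total duration = 130 / 17.3 = 7.514 ≈ 7.5 days.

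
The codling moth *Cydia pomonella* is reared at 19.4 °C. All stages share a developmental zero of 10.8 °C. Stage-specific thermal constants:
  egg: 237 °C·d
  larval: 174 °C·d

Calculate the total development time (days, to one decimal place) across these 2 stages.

Daily accumulation at 19.4 °C = 19.4 − 10.8 = 8.6 DD/day.
Total K = 237 + 174 = 411 DD.
Total duration = 411 / 8.6 = 47.791 ≈ 47.8 days.

47.8 days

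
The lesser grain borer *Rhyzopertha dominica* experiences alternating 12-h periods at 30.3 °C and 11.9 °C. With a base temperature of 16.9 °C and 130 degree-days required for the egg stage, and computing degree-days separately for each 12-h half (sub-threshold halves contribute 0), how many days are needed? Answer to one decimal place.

Day half: max(0, 30.3 − 16.9) × 0.5 = 13.4 × 0.5 = 6.70 DD.
Night half: max(0, 11.9 − 16.9) × 0.5 = 0.0 × 0.5 = 0.00 DD.
Per 24 h: 6.70 DD/day.
Duration = 130 / 6.70 = 19.403 ≈ 19.4 days.

19.4 days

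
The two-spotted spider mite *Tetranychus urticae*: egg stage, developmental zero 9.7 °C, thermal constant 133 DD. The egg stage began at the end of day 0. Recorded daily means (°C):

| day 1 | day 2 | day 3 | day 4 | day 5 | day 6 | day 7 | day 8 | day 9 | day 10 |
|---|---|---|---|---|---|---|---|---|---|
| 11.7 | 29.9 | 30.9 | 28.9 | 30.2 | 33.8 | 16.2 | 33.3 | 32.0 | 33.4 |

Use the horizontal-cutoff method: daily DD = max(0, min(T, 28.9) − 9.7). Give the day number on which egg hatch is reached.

Daily DD above 9.7 °C (capped at 19.2): 2.0, 19.2, 19.2, 19.2, 19.2, 19.2, 6.5, 19.2, 19.2, 19.2.
Cumulative: 2.0, 21.2, 40.4, 59.6, 78.8, 98.0, 104.5, 123.7, 142.9, 162.1.
The total first reaches 133 DD on day 9.

day 9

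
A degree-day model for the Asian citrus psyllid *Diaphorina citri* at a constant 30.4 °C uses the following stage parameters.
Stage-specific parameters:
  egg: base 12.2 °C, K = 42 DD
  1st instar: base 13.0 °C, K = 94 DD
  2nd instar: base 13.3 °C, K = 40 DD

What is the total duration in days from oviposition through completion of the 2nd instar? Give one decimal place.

10.0 days

egg: 42 / (30.4 − 12.2) = 42 / 18.2 = 2.308 d.
1st instar: 94 / (30.4 − 13.0) = 94 / 17.4 = 5.402 d.
2nd instar: 40 / (30.4 − 13.3) = 40 / 17.1 = 2.339 d.
Sum = 10.049 ≈ 10.0 days.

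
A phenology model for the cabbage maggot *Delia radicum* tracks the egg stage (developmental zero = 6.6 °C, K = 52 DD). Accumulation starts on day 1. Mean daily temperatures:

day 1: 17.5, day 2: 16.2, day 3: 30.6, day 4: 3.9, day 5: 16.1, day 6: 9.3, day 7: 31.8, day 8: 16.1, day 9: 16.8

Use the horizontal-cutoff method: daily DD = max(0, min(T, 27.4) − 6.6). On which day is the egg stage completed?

Daily DD above 6.6 °C (capped at 20.8): 10.9, 9.6, 20.8, 0.0, 9.5, 2.7, 20.8, 9.5, 10.2.
Cumulative: 10.9, 20.5, 41.3, 41.3, 50.8, 53.5, 74.3, 83.8, 94.0.
The total first reaches 52 DD on day 6.

day 6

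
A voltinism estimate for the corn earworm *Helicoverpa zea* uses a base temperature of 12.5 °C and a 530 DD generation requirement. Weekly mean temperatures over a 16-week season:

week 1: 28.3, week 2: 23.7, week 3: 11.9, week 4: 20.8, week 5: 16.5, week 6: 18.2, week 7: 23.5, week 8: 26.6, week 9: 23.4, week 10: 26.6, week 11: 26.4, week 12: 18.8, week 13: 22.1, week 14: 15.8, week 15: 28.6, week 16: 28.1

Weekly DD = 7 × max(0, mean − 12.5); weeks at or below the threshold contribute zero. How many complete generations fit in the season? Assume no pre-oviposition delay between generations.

2 generations

Weekly DD (7 × max(0, T̄ − 12.5)): 110.6, 78.4, 0.0, 58.1, 28.0, 39.9, 77.0, 98.7, 76.3, 98.7, 97.3, 44.1, 67.2, 23.1, 112.7, 109.2.
Season total = 1119.3 DD.
Complete generations = ⌊1119.3 / 530⌋ = 2.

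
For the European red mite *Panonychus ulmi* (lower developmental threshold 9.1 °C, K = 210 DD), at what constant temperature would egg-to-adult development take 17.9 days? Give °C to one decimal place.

Required daily accumulation = 210 / 17.9 = 11.732 DD/day.
T = T_base + 11.732 = 9.1 + 11.732 = 20.832 ≈ 20.8 °C.

20.8 °C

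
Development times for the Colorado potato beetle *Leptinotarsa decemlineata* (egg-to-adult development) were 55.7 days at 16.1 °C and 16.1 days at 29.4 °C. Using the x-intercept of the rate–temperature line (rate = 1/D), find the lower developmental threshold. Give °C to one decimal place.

Linear rate model ⇒ the product D·(T − T_b) is constant across temperatures.
55.7·(16.1 − T_b) = 16.1·(29.4 − T_b)
T_b = (55.7·16.1 − 16.1·29.4) / (55.7 − 16.1) = 423.43 / 39.6 = 10.693 °C ≈ 10.7 °C.

10.7 °C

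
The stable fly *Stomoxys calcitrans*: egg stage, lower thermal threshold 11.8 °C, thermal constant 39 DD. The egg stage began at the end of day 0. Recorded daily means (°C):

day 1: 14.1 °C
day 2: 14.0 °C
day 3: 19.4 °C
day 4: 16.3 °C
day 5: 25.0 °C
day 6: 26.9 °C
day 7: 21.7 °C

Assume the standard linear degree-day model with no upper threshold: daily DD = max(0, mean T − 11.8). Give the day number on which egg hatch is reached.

Daily DD above 11.8 °C: 2.3, 2.2, 7.6, 4.5, 13.2, 15.1, 9.9.
Cumulative: 2.3, 4.5, 12.1, 16.6, 29.8, 44.9, 54.8.
The total first reaches 39 DD on day 6.

day 6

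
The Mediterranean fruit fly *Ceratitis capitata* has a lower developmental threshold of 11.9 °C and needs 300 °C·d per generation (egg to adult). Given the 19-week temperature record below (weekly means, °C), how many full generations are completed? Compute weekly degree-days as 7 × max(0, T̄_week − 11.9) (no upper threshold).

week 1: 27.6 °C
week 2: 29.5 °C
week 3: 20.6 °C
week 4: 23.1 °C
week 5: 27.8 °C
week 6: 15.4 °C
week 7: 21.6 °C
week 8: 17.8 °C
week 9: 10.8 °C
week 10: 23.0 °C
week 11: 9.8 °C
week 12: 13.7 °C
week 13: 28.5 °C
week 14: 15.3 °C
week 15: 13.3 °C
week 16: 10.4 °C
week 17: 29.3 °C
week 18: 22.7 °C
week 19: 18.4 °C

3 generations

Weekly DD (7 × max(0, T̄ − 11.9)): 109.9, 123.2, 60.9, 78.4, 111.3, 24.5, 67.9, 41.3, 0.0, 77.7, 0.0, 12.6, 116.2, 23.8, 9.8, 0.0, 121.8, 75.6, 45.5.
Season total = 1100.4 DD.
Complete generations = ⌊1100.4 / 300⌋ = 3.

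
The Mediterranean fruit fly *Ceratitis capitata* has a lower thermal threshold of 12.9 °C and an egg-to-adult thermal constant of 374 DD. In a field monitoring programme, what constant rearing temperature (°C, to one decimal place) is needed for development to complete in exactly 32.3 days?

Required daily accumulation = 374 / 32.3 = 11.579 DD/day.
T = T_base + 11.579 = 12.9 + 11.579 = 24.479 ≈ 24.5 °C.

24.5 °C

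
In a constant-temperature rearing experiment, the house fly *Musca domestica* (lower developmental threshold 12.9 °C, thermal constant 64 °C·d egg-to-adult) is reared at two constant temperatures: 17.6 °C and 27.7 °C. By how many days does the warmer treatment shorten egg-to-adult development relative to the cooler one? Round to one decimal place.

9.3 days

At 17.6 °C: 64 / (17.6 − 12.9) = 64 / 4.7 = 13.617 d.
At 27.7 °C: 64 / (27.7 − 12.9) = 64 / 14.8 = 4.324 d.
Difference = |13.617 − 4.324| = 9.293 ≈ 9.3 days.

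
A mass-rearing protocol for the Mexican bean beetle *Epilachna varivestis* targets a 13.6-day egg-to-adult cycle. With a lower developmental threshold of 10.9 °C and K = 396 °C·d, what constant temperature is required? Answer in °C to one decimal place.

Required daily accumulation = 396 / 13.6 = 29.118 DD/day.
T = T_base + 29.118 = 10.9 + 29.118 = 40.018 ≈ 40.0 °C.

40.0 °C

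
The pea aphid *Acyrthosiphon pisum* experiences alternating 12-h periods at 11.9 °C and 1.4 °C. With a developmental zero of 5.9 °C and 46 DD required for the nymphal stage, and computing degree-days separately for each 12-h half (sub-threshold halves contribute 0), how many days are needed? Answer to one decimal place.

Day half: max(0, 11.9 − 5.9) × 0.5 = 6.0 × 0.5 = 3.00 DD.
Night half: max(0, 1.4 − 5.9) × 0.5 = 0.0 × 0.5 = 0.00 DD.
Per 24 h: 3.00 DD/day.
Duration = 46 / 3.00 = 15.333 ≈ 15.3 days.

15.3 days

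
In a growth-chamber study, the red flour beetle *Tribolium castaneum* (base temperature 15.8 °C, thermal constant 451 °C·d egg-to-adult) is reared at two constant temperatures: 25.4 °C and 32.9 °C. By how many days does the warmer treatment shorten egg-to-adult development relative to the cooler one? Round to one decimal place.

20.6 days

At 25.4 °C: 451 / (25.4 − 15.8) = 451 / 9.6 = 46.979 d.
At 32.9 °C: 451 / (32.9 − 15.8) = 451 / 17.1 = 26.374 d.
Difference = |46.979 − 26.374| = 20.605 ≈ 20.6 days.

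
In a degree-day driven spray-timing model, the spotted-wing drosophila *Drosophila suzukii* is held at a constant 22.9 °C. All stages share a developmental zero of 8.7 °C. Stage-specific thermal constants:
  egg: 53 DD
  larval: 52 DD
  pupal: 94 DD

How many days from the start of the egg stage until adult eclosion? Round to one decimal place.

Daily accumulation at 22.9 °C = 22.9 − 8.7 = 14.2 DD/day.
Total K = 53 + 52 + 94 = 199 DD.
Total duration = 199 / 14.2 = 14.014 ≈ 14.0 days.

14.0 days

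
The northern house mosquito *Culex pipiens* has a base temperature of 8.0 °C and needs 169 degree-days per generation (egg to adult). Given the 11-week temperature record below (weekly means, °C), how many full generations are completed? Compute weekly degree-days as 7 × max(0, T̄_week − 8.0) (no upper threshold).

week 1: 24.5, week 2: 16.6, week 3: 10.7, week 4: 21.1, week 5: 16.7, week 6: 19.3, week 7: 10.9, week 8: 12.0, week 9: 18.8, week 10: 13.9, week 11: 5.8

3 generations

Weekly DD (7 × max(0, T̄ − 8.0)): 115.5, 60.2, 18.9, 91.7, 60.9, 79.1, 20.3, 28.0, 75.6, 41.3, 0.0.
Season total = 591.5 DD.
Complete generations = ⌊591.5 / 169⌋ = 3.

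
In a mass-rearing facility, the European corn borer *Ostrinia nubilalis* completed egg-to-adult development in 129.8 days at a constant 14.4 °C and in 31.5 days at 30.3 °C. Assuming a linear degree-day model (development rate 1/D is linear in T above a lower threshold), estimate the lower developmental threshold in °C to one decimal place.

9.3 °C

Under the model K = D·(T − T_b), so D₁·(T₁ − T_b) = D₂·(T₂ − T_b).
129.8·(14.4 − T_b) = 31.5·(30.3 − T_b)
T_b = (129.8·14.4 − 31.5·30.3) / (129.8 − 31.5) = 914.67 / 98.3 = 9.305 °C ≈ 9.3 °C.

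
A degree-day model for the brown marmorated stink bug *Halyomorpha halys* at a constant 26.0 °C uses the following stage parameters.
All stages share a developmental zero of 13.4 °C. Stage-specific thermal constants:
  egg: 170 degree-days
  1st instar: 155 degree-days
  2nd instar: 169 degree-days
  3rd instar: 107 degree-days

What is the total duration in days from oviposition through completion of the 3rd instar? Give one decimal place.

47.7 days

Daily accumulation at 26.0 °C = 26.0 − 13.4 = 12.6 DD/day.
Total K = 170 + 155 + 169 + 107 = 601 DD.
Total duration = 601 / 12.6 = 47.698 ≈ 47.7 days.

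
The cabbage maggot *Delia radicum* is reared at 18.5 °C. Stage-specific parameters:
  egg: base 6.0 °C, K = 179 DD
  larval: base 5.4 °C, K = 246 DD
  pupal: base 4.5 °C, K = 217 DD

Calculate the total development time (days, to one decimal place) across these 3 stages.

egg: 179 / (18.5 − 6.0) = 179 / 12.5 = 14.320 d.
larval: 246 / (18.5 − 5.4) = 246 / 13.1 = 18.779 d.
pupal: 217 / (18.5 − 4.5) = 217 / 14.0 = 15.500 d.
Sum = 48.599 ≈ 48.6 days.

48.6 days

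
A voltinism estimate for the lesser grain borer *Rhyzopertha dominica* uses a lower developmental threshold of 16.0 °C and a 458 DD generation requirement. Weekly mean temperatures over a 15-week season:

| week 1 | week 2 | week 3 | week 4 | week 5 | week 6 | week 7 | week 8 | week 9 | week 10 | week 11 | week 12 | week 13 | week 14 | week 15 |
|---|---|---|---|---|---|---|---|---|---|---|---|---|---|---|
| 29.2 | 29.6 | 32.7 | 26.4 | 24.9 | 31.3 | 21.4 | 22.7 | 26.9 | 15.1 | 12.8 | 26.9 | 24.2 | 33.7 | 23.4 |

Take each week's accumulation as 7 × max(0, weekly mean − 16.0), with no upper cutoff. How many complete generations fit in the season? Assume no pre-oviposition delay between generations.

2 generations

Weekly DD (7 × max(0, T̄ − 16.0)): 92.4, 95.2, 116.9, 72.8, 62.3, 107.1, 37.8, 46.9, 76.3, 0.0, 0.0, 76.3, 57.4, 123.9, 51.8.
Season total = 1017.1 DD.
Complete generations = ⌊1017.1 / 458⌋ = 2.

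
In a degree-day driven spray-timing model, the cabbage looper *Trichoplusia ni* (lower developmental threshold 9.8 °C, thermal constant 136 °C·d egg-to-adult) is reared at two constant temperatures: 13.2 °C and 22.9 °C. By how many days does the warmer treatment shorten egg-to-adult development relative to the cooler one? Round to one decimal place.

At 13.2 °C: 136 / (13.2 − 9.8) = 136 / 3.4 = 40.000 d.
At 22.9 °C: 136 / (22.9 − 9.8) = 136 / 13.1 = 10.382 d.
Difference = |40.000 − 10.382| = 29.618 ≈ 29.6 days.

29.6 days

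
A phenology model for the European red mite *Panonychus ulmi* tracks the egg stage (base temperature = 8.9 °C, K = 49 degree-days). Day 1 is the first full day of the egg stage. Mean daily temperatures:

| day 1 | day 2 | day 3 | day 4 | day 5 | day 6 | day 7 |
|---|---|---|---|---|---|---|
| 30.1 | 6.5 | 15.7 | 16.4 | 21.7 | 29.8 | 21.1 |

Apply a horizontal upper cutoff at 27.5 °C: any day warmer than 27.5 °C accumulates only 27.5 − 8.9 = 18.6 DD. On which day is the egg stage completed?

day 6

Daily DD above 8.9 °C (capped at 18.6): 18.6, 0.0, 6.8, 7.5, 12.8, 18.6, 12.2.
Cumulative: 18.6, 18.6, 25.4, 32.9, 45.7, 64.3, 76.5.
The total first reaches 49 DD on day 6.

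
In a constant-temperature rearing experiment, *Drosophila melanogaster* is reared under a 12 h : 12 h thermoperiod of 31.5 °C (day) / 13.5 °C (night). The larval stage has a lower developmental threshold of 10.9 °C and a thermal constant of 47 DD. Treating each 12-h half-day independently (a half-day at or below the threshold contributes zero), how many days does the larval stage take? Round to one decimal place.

Day half: max(0, 31.5 − 10.9) × 0.5 = 20.6 × 0.5 = 10.30 DD.
Night half: max(0, 13.5 − 10.9) × 0.5 = 2.6 × 0.5 = 1.30 DD.
Per 24 h: 11.60 DD/day.
Duration = 47 / 11.60 = 4.052 ≈ 4.1 days.

4.1 days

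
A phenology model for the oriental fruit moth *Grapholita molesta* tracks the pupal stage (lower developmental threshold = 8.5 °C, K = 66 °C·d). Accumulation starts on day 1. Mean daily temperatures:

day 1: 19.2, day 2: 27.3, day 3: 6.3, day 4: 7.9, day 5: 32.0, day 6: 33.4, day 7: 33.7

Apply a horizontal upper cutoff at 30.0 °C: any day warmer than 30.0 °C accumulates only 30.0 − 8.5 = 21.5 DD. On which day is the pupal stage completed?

Daily DD above 8.5 °C (capped at 21.5): 10.7, 18.8, 0.0, 0.0, 21.5, 21.5, 21.5.
Cumulative: 10.7, 29.5, 29.5, 29.5, 51.0, 72.5, 94.0.
The total first reaches 66 DD on day 6.

day 6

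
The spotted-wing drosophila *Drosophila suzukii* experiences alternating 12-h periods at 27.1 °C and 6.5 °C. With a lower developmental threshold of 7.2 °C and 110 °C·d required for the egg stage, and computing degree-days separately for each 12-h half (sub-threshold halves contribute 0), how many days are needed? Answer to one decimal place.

11.1 days

Day half: max(0, 27.1 − 7.2) × 0.5 = 19.9 × 0.5 = 9.95 DD.
Night half: max(0, 6.5 − 7.2) × 0.5 = 0.0 × 0.5 = 0.00 DD.
Per 24 h: 9.95 DD/day.
Duration = 110 / 9.95 = 11.055 ≈ 11.1 days.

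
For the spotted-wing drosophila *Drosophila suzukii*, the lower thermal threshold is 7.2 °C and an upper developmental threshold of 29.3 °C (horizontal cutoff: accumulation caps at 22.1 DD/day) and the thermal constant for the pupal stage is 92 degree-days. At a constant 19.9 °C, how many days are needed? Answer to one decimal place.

7.2 days

Daily accumulation = 19.9 − 7.2 = 12.7 DD/day.
Duration = 92 / 12.7 = 7.244 ≈ 7.2 days.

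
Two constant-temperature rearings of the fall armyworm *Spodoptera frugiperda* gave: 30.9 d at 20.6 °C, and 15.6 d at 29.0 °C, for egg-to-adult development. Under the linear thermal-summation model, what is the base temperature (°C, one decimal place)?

Equal thermal constants: D₁(T₁ − T_b) = D₂(T₂ − T_b).
30.9·(20.6 − T_b) = 15.6·(29.0 − T_b)
T_b = (30.9·20.6 − 15.6·29.0) / (30.9 − 15.6) = 184.14 / 15.3 = 12.035 °C ≈ 12.0 °C.

12.0 °C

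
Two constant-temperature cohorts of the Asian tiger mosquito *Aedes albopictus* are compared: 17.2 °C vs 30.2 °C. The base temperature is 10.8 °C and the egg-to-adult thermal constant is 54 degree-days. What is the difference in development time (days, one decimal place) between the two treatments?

5.7 days

At 17.2 °C: 54 / (17.2 − 10.8) = 54 / 6.4 = 8.438 d.
At 30.2 °C: 54 / (30.2 − 10.8) = 54 / 19.4 = 2.784 d.
Difference = |8.438 − 2.784| = 5.654 ≈ 5.7 days.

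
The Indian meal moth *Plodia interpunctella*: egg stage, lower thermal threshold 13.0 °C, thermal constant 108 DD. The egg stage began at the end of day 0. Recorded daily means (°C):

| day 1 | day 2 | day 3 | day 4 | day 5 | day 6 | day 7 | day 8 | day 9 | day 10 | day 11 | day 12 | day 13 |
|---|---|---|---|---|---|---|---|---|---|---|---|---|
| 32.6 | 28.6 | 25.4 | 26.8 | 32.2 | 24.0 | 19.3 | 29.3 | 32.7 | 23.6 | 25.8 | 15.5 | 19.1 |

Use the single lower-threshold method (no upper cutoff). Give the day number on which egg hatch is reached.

day 8

Daily DD above 13.0 °C: 19.6, 15.6, 12.4, 13.8, 19.2, 11.0, 6.3, 16.3, 19.7, 10.6, 12.8, 2.5, 6.1.
Cumulative: 19.6, 35.2, 47.6, 61.4, 80.6, 91.6, 97.9, 114.2, 133.9, 144.5, 157.3, 159.8, 165.9.
The total first reaches 108 DD on day 8.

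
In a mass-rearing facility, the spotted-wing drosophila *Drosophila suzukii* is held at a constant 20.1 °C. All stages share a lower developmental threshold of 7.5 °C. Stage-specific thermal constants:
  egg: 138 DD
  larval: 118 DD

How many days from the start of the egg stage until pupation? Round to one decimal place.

Daily accumulation at 20.1 °C = 20.1 − 7.5 = 12.6 DD/day.
Total K = 138 + 118 = 256 DD.
Total duration = 256 / 12.6 = 20.317 ≈ 20.3 days.

20.3 days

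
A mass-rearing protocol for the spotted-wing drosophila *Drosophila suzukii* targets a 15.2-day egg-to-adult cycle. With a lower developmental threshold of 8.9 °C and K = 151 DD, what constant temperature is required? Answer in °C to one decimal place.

Required daily accumulation = 151 / 15.2 = 9.934 DD/day.
T = T_base + 9.934 = 8.9 + 9.934 = 18.834 ≈ 18.8 °C.

18.8 °C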